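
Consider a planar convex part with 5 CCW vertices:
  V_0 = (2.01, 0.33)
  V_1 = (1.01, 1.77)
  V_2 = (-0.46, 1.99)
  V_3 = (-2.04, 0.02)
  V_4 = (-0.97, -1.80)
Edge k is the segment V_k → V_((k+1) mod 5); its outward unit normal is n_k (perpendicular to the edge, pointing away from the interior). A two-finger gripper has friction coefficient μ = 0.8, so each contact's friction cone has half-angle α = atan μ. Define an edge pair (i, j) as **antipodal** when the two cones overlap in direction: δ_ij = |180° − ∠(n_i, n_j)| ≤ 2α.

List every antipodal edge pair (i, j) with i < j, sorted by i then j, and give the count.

α = atan 0.8 = 38.66°;  2α = 77.32°
n_0 = (+0.8214, +0.5704)
n_1 = (+0.1480, +0.9890)
n_2 = (-0.7801, +0.6257)
n_3 = (-0.8621, -0.5068)
n_4 = (+0.5815, -0.8135)
  (0,1): δ = 133.29°  ·
  (0,2): δ = 73.51°  ✓
  (0,3): δ = 4.33°  ✓
  (0,4): δ = 90.78°  ·
  (1,2): δ = 120.22°  ·
  (1,3): δ = 51.04°  ✓
  (1,4): δ = 44.07°  ✓
  (2,3): δ = 110.82°  ·
  (2,4): δ = 15.71°  ✓
  (3,4): δ = 84.90°  ·
antipodal pairs: 5

count = 5; pairs: (0,2), (0,3), (1,3), (1,4), (2,4)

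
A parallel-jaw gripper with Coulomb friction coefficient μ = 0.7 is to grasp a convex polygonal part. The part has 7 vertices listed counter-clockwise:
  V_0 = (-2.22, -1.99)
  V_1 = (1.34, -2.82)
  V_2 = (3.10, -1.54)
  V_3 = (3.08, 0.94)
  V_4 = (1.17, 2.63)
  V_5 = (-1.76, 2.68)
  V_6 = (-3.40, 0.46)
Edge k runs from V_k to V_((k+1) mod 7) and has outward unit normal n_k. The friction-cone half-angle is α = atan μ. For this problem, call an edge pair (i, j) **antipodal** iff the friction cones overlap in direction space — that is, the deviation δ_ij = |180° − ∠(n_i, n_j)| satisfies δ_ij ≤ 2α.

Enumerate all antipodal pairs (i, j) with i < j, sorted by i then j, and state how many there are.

count = 9; pairs: (0,3), (0,4), (0,5), (1,4), (1,5), (2,5), (2,6), (3,6), (4,6)

α = atan 0.7 = 34.99°;  2α = 69.98°
n_0 = (-0.2271, -0.9739)
n_1 = (+0.5882, -0.8087)
n_2 = (+1.0000, +0.0081)
n_3 = (+0.6627, +0.7489)
n_4 = (+0.0171, +0.9999)
n_5 = (-0.8043, +0.5942)
n_6 = (-0.9009, -0.4339)
  (0,1): δ = 130.85°  ·
  (0,2): δ = 76.41°  ·
  (0,3): δ = 28.38°  ✓
  (0,4): δ = 12.15°  ✓
  (0,5): δ = 66.67°  ✓
  (0,6): δ = 128.84°  ·
  (1,2): δ = 125.57°  ·
  (1,3): δ = 77.53°  ·
  (1,4): δ = 37.01°  ✓
  (1,5): δ = 17.52°  ✓
  (1,6): δ = 79.69°  ·
  (2,3): δ = 131.96°  ·
  (2,4): δ = 91.44°  ·
  (2,5): δ = 36.92°  ✓
  (2,6): δ = 25.25°  ✓
  (3,4): δ = 139.47°  ·
  (3,5): δ = 84.95°  ·
  (3,6): δ = 22.78°  ✓
  (4,5): δ = 125.48°  ·
  (4,6): δ = 63.31°  ✓
  (5,6): δ = 117.83°  ·
antipodal pairs: 9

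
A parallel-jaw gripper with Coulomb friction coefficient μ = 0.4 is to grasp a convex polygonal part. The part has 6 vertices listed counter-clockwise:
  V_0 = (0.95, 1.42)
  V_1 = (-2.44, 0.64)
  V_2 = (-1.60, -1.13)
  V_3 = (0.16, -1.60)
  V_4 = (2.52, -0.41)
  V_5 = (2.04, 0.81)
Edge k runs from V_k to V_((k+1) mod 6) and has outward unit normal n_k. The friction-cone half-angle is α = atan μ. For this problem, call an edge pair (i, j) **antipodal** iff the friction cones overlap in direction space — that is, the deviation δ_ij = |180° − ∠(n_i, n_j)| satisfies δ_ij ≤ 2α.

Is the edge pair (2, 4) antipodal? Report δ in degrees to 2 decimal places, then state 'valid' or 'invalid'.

α = atan 0.4 = 21.80°;  2α = 43.60°
edge 2: e_2 = (+1.76, -0.47);  n_2 = (-0.2580, -0.9661)
edge 4: e_4 = (-0.48, +1.22);  n_4 = (+0.9306, +0.3661)
∠(n_2, n_4) = 126.43°
δ = |180° − 126.43°| = 53.57°
53.57° > 2α = 43.60°  →  invalid

δ = 53.57°, invalid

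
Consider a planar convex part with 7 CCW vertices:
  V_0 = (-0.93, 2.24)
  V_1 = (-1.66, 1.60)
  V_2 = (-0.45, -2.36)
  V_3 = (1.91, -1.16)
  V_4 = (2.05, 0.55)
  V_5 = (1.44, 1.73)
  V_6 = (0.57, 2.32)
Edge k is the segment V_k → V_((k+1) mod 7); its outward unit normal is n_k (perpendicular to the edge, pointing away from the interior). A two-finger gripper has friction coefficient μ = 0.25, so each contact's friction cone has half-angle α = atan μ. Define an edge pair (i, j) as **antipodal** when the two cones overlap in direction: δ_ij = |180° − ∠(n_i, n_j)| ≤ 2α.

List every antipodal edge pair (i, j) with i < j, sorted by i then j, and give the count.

α = atan 0.25 = 14.04°;  2α = 28.07°
n_0 = (-0.6592, +0.7519)
n_1 = (-0.9564, -0.2922)
n_2 = (+0.4532, -0.8914)
n_3 = (+0.9967, -0.0816)
n_4 = (+0.8883, +0.4592)
n_5 = (+0.5613, +0.8276)
n_6 = (-0.0533, +0.9986)
  (0,1): δ = 114.25°  ·
  (0,2): δ = 14.29°  ✓
  (0,3): δ = 44.08°  ·
  (0,4): δ = 76.10°  ·
  (0,5): δ = 104.61°  ·
  (0,6): δ = 141.81°  ·
  (1,2): δ = 80.04°  ·
  (1,3): δ = 21.67°  ✓
  (1,4): δ = 10.35°  ✓
  (1,5): δ = 38.87°  ·
  (1,6): δ = 76.06°  ·
  (2,3): δ = 121.63°  ·
  (2,4): δ = 89.62°  ·
  (2,5): δ = 61.10°  ·
  (2,6): δ = 23.90°  ✓
  (3,4): δ = 147.98°  ·
  (3,5): δ = 119.46°  ·
  (3,6): δ = 82.27°  ·
  (4,5): δ = 151.48°  ·
  (4,6): δ = 114.28°  ·
  (5,6): δ = 142.80°  ·
antipodal pairs: 4

count = 4; pairs: (0,2), (1,3), (1,4), (2,6)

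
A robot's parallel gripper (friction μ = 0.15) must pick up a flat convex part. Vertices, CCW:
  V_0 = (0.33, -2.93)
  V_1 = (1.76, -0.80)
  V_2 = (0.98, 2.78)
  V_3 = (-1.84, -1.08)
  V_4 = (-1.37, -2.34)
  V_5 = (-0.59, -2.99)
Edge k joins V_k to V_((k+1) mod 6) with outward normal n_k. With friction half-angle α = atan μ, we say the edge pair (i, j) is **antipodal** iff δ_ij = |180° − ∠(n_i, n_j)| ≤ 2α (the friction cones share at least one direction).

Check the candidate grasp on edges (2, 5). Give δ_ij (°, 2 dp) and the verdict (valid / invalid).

δ = 50.12°, invalid

α = atan 0.15 = 8.53°;  2α = 17.06°
edge 2: e_2 = (-2.82, -3.86);  n_2 = (-0.8075, +0.5899)
edge 5: e_5 = (+0.92, +0.06);  n_5 = (+0.0651, -0.9979)
∠(n_2, n_5) = 129.88°
δ = |180° − 129.88°| = 50.12°
50.12° > 2α = 17.06°  →  invalid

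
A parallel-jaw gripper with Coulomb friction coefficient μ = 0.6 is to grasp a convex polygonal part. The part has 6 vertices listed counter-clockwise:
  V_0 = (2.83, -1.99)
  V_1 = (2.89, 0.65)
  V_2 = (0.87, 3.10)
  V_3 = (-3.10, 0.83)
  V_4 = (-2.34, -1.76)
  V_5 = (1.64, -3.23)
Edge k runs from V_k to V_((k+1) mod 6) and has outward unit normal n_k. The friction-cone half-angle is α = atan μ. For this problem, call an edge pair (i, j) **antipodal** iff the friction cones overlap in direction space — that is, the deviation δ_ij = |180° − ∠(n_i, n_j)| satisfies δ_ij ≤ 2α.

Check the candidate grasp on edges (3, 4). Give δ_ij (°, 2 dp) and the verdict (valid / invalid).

α = atan 0.6 = 30.96°;  2α = 61.93°
edge 3: e_3 = (+0.76, -2.59);  n_3 = (-0.9595, -0.2816)
edge 4: e_4 = (+3.98, -1.47);  n_4 = (-0.3465, -0.9381)
∠(n_3, n_4) = 53.37°
δ = |180° − 53.37°| = 126.63°
126.63° > 2α = 61.93°  →  invalid

δ = 126.63°, invalid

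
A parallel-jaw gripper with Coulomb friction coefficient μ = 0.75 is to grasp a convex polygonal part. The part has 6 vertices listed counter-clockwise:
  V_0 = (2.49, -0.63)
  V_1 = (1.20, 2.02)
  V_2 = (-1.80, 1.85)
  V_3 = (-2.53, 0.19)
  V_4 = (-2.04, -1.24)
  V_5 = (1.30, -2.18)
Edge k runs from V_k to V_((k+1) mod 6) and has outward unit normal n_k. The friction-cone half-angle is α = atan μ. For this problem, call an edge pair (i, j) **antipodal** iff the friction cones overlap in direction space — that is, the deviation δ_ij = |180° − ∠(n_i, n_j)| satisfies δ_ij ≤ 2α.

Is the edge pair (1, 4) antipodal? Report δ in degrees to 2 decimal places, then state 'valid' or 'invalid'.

α = atan 0.75 = 36.87°;  2α = 73.74°
edge 1: e_1 = (-3.00, -0.17);  n_1 = (-0.0566, +0.9984)
edge 4: e_4 = (+3.34, -0.94);  n_4 = (-0.2709, -0.9626)
∠(n_1, n_4) = 161.04°
δ = |180° − 161.04°| = 18.96°
18.96° ≤ 2α = 73.74°  →  valid

δ = 18.96°, valid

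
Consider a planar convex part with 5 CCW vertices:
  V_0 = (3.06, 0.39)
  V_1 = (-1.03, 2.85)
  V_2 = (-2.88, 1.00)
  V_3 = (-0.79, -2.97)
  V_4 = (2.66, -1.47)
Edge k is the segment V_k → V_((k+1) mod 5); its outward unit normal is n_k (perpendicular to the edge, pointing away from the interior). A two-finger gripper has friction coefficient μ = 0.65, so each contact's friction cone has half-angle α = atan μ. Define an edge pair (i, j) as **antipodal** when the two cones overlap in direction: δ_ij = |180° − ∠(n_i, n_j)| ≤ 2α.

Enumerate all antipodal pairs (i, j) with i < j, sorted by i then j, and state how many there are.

α = atan 0.65 = 33.02°;  2α = 66.05°
n_0 = (+0.5154, +0.8569)
n_1 = (-0.7071, +0.7071)
n_2 = (-0.8849, -0.4658)
n_3 = (+0.3987, -0.9171)
n_4 = (+0.9776, -0.2102)
  (0,1): δ = 103.97°  ·
  (0,2): δ = 31.21°  ✓
  (0,3): δ = 54.52°  ✓
  (0,4): δ = 108.89°  ·
  (1,2): δ = 107.24°  ·
  (1,3): δ = 21.50°  ✓
  (1,4): δ = 32.86°  ✓
  (2,3): δ = 94.27°  ·
  (2,4): δ = 39.90°  ✓
  (3,4): δ = 125.64°  ·
antipodal pairs: 5

count = 5; pairs: (0,2), (0,3), (1,3), (1,4), (2,4)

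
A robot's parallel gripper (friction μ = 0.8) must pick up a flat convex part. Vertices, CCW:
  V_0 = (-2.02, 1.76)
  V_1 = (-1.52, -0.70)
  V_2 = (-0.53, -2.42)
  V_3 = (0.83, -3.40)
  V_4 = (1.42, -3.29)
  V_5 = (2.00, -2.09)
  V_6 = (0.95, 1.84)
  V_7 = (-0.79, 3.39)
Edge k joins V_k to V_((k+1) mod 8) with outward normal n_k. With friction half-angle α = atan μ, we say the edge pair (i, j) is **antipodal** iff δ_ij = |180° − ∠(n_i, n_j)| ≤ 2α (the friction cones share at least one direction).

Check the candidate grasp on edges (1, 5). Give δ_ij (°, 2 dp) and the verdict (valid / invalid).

α = atan 0.8 = 38.66°;  2α = 77.32°
edge 1: e_1 = (+0.99, -1.72);  n_1 = (-0.8667, -0.4988)
edge 5: e_5 = (-1.05, +3.93);  n_5 = (+0.9661, +0.2581)
∠(n_1, n_5) = 165.03°
δ = |180° − 165.03°| = 14.97°
14.97° ≤ 2α = 77.32°  →  valid

δ = 14.97°, valid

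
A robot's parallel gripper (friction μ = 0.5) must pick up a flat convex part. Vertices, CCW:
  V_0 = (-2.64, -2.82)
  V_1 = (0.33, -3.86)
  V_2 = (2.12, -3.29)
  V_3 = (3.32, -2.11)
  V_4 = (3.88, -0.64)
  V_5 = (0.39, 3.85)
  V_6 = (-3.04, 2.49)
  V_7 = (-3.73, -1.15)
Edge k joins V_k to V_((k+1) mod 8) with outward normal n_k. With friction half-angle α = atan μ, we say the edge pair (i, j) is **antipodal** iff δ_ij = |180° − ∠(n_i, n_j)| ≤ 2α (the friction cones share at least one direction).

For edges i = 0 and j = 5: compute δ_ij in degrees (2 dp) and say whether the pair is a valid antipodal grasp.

α = atan 0.5 = 26.57°;  2α = 53.13°
edge 0: e_0 = (+2.97, -1.04);  n_0 = (-0.3305, -0.9438)
edge 5: e_5 = (-3.43, -1.36);  n_5 = (-0.3686, +0.9296)
∠(n_0, n_5) = 139.07°
δ = |180° − 139.07°| = 40.93°
40.93° ≤ 2α = 53.13°  →  valid

δ = 40.93°, valid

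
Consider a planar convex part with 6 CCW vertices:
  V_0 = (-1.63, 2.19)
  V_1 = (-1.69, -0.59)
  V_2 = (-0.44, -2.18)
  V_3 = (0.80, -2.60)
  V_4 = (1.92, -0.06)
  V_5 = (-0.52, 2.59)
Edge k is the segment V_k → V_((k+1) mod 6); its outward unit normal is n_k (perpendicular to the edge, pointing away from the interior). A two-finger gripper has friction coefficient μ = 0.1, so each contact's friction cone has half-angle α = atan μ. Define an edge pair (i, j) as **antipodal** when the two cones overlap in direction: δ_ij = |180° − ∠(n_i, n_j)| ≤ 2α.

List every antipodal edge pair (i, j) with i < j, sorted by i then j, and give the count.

count = 1; pairs: (1,4)

α = atan 0.1 = 5.71°;  2α = 11.42°
n_0 = (-0.9998, +0.0216)
n_1 = (-0.7861, -0.6180)
n_2 = (-0.3208, -0.9471)
n_3 = (+0.9150, -0.4035)
n_4 = (+0.7357, +0.6774)
n_5 = (-0.3390, +0.9408)
  (0,1): δ = 140.59°  ·
  (0,2): δ = 107.48°  ·
  (0,3): δ = 22.56°  ·
  (0,4): δ = 43.87°  ·
  (0,5): δ = 111.05°  ·
  (1,2): δ = 146.88°  ·
  (1,3): δ = 61.97°  ·
  (1,4): δ = 4.46°  ✓
  (1,5): δ = 71.64°  ·
  (2,3): δ = 95.08°  ·
  (2,4): δ = 28.65°  ·
  (2,5): δ = 38.53°  ·
  (3,4): δ = 113.57°  ·
  (3,5): δ = 46.39°  ·
  (4,5): δ = 112.82°  ·
antipodal pairs: 1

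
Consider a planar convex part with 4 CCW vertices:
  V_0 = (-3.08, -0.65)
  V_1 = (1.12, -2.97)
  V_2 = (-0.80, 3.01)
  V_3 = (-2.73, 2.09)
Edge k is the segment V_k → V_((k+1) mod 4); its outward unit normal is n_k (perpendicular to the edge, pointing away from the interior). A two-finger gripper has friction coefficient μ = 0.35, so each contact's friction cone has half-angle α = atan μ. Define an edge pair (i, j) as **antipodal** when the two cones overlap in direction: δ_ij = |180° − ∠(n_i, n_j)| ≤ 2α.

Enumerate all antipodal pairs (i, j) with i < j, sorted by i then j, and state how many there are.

α = atan 0.35 = 19.29°;  2α = 38.58°
n_0 = (-0.4835, -0.8753)
n_1 = (+0.9521, +0.3057)
n_2 = (-0.4303, +0.9027)
n_3 = (-0.9919, +0.1267)
  (0,1): δ = 43.28°  ·
  (0,2): δ = 54.40°  ·
  (0,3): δ = 111.64°  ·
  (1,2): δ = 82.31°  ·
  (1,3): δ = 25.08°  ✓
  (2,3): δ = 122.77°  ·
antipodal pairs: 1

count = 1; pairs: (1,3)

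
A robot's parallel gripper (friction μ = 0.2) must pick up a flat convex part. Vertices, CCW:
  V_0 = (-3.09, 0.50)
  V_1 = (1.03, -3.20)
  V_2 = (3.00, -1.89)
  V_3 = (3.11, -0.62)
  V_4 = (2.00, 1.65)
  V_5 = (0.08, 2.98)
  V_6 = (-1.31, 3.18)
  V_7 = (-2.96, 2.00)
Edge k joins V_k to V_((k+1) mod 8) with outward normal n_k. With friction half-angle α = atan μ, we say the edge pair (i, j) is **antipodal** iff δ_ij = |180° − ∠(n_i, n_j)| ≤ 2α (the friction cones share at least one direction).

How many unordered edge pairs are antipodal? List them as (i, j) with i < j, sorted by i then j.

count = 4; pairs: (0,3), (0,4), (1,6), (2,7)

α = atan 0.2 = 11.31°;  2α = 22.62°
n_0 = (-0.6682, -0.7440)
n_1 = (+0.5537, -0.8327)
n_2 = (+0.9963, -0.0863)
n_3 = (+0.8983, +0.4393)
n_4 = (+0.5694, +0.8220)
n_5 = (+0.1424, +0.9898)
n_6 = (-0.5817, +0.8134)
n_7 = (-0.9963, +0.0863)
  (0,1): δ = 104.45°  ·
  (0,2): δ = 53.02°  ·
  (0,3): δ = 22.02°  ✓
  (0,4): δ = 7.22°  ✓
  (0,5): δ = 33.74°  ·
  (0,6): δ = 77.50°  ·
  (0,7): δ = 126.97°  ·
  (1,2): δ = 128.57°  ·
  (1,3): δ = 97.56°  ·
  (1,4): δ = 68.33°  ·
  (1,5): δ = 41.81°  ·
  (1,6): δ = 1.95°  ✓
  (1,7): δ = 51.42°  ·
  (2,3): δ = 148.99°  ·
  (2,4): δ = 119.76°  ·
  (2,5): δ = 93.24°  ·
  (2,6): δ = 49.48°  ·
  (2,7): δ = 0.00°  ✓
  (3,4): δ = 150.77°  ·
  (3,5): δ = 124.25°  ·
  (3,6): δ = 80.49°  ·
  (3,7): δ = 31.01°  ·
  (4,5): δ = 153.48°  ·
  (4,6): δ = 109.72°  ·
  (4,7): δ = 60.24°  ·
  (5,6): δ = 136.24°  ·
  (5,7): δ = 86.77°  ·
  (6,7): δ = 130.52°  ·
antipodal pairs: 4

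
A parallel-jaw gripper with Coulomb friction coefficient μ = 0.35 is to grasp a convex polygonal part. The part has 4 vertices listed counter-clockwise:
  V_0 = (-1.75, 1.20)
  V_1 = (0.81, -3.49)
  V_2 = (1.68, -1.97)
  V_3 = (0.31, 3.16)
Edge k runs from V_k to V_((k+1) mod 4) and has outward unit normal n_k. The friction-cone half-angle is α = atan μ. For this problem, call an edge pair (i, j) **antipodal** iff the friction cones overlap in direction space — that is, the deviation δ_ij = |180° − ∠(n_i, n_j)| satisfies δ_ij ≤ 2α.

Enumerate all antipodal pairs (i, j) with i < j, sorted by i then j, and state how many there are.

α = atan 0.35 = 19.29°;  2α = 38.58°
n_0 = (-0.8778, -0.4791)
n_1 = (+0.8679, -0.4968)
n_2 = (+0.9661, +0.2580)
n_3 = (-0.6893, +0.7245)
  (0,1): δ = 58.41°  ·
  (0,2): δ = 13.68°  ✓
  (0,3): δ = 104.95°  ·
  (1,2): δ = 135.26°  ·
  (1,3): δ = 16.64°  ✓
  (2,3): δ = 61.38°  ·
antipodal pairs: 2

count = 2; pairs: (0,2), (1,3)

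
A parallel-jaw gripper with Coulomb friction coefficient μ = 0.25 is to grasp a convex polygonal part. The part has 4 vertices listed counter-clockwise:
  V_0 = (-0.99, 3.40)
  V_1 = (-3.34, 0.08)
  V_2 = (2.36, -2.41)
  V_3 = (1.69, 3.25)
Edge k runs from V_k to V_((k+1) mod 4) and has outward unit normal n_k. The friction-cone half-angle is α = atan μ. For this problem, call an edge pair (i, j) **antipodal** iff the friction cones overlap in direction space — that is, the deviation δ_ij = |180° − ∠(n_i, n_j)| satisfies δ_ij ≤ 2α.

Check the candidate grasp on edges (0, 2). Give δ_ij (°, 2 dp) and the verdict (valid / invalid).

δ = 42.04°, invalid

α = atan 0.25 = 14.04°;  2α = 28.07°
edge 0: e_0 = (-2.35, -3.32);  n_0 = (-0.8162, +0.5777)
edge 2: e_2 = (-0.67, +5.66);  n_2 = (+0.9931, +0.1176)
∠(n_0, n_2) = 137.96°
δ = |180° − 137.96°| = 42.04°
42.04° > 2α = 28.07°  →  invalid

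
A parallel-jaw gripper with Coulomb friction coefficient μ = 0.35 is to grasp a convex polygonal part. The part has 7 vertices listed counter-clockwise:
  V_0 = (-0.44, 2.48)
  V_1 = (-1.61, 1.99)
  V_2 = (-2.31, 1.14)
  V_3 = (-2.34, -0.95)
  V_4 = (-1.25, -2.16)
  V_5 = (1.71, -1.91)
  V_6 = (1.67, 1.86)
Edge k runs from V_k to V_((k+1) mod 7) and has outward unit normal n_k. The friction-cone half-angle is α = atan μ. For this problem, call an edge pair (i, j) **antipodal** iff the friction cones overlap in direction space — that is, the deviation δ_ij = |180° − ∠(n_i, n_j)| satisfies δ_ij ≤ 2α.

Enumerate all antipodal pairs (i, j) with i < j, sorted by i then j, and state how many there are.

α = atan 0.35 = 19.29°;  2α = 38.58°
n_0 = (-0.3863, +0.9224)
n_1 = (-0.7719, +0.6357)
n_2 = (-0.9999, +0.0144)
n_3 = (-0.7430, -0.6693)
n_4 = (+0.0842, -0.9965)
n_5 = (+0.9999, +0.0106)
n_6 = (+0.2819, +0.9594)
  (0,1): δ = 152.20°  ·
  (0,2): δ = 113.55°  ·
  (0,3): δ = 70.71°  ·
  (0,4): δ = 17.90°  ✓
  (0,5): δ = 67.88°  ·
  (0,6): δ = 140.90°  ·
  (1,2): δ = 141.35°  ·
  (1,3): δ = 98.51°  ·
  (1,4): δ = 45.70°  ·
  (1,5): δ = 40.08°  ·
  (1,6): δ = 113.10°  ·
  (2,3): δ = 137.16°  ·
  (2,4): δ = 84.35°  ·
  (2,5): δ = 1.43°  ✓
  (2,6): δ = 74.45°  ·
  (3,4): δ = 127.19°  ·
  (3,5): δ = 41.41°  ·
  (3,6): δ = 31.61°  ✓
  (4,5): δ = 94.22°  ·
  (4,6): δ = 21.20°  ✓
  (5,6): δ = 106.98°  ·
antipodal pairs: 4

count = 4; pairs: (0,4), (2,5), (3,6), (4,6)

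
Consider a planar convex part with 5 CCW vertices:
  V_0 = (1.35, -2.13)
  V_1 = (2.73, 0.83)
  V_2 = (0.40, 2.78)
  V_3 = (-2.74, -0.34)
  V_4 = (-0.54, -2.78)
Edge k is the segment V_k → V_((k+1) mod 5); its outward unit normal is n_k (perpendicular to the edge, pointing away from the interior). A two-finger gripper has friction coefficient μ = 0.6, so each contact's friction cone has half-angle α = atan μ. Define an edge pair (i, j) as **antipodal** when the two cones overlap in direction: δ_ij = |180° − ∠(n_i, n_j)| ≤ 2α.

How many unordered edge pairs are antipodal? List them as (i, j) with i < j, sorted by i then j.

α = atan 0.6 = 30.96°;  2α = 61.93°
n_0 = (+0.9063, -0.4226)
n_1 = (+0.6418, +0.7669)
n_2 = (-0.7048, +0.7094)
n_3 = (-0.7427, -0.6696)
n_4 = (+0.3252, -0.9456)
  (0,1): δ = 104.93°  ·
  (0,2): δ = 20.19°  ✓
  (0,3): δ = 67.03°  ·
  (0,4): δ = 133.97°  ·
  (1,2): δ = 95.26°  ·
  (1,3): δ = 8.03°  ✓
  (1,4): δ = 58.91°  ✓
  (2,3): δ = 92.78°  ·
  (2,4): δ = 25.84°  ✓
  (3,4): δ = 113.06°  ·
antipodal pairs: 4

count = 4; pairs: (0,2), (1,3), (1,4), (2,4)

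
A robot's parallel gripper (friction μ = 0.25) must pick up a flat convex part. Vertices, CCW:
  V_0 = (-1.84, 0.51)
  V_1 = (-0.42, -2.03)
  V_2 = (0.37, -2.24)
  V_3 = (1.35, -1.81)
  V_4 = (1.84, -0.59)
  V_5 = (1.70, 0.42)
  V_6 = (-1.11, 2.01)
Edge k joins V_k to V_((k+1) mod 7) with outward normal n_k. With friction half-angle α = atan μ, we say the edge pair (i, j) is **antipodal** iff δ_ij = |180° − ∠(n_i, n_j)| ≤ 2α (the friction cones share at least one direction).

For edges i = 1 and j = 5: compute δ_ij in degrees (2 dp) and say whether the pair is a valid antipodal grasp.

α = atan 0.25 = 14.04°;  2α = 28.07°
edge 1: e_1 = (+0.79, -0.21);  n_1 = (-0.2569, -0.9664)
edge 5: e_5 = (-2.81, +1.59);  n_5 = (+0.4925, +0.8703)
∠(n_1, n_5) = 165.38°
δ = |180° − 165.38°| = 14.62°
14.62° ≤ 2α = 28.07°  →  valid

δ = 14.62°, valid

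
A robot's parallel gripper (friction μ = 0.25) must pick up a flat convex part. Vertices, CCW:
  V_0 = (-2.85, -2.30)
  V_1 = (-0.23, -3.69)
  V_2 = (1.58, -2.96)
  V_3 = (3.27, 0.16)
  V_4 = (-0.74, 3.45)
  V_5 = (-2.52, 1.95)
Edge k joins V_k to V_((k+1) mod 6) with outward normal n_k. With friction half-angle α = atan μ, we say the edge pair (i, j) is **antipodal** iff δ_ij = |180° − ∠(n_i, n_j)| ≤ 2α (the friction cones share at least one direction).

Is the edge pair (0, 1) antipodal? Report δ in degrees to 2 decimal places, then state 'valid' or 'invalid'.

δ = 130.09°, invalid

α = atan 0.25 = 14.04°;  2α = 28.07°
edge 0: e_0 = (+2.62, -1.39);  n_0 = (-0.4687, -0.8834)
edge 1: e_1 = (+1.81, +0.73);  n_1 = (+0.3740, -0.9274)
∠(n_0, n_1) = 49.91°
δ = |180° − 49.91°| = 130.09°
130.09° > 2α = 28.07°  →  invalid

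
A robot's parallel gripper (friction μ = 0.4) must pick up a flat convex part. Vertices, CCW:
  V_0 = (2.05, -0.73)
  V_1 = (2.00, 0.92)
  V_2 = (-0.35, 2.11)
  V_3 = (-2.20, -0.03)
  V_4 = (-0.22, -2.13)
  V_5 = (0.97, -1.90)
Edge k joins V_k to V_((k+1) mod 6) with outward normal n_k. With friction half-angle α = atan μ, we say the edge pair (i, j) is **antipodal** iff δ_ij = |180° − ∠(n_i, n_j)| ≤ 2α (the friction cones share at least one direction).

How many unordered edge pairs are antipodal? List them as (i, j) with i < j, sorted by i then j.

α = atan 0.4 = 21.80°;  2α = 43.60°
n_0 = (+0.9995, +0.0303)
n_1 = (+0.4518, +0.8921)
n_2 = (-0.7565, +0.6540)
n_3 = (-0.7276, -0.6860)
n_4 = (+0.1898, -0.9818)
n_5 = (+0.7348, -0.6783)
  (0,1): δ = 118.59°  ·
  (0,2): δ = 42.58°  ✓
  (0,3): δ = 41.58°  ✓
  (0,4): δ = 99.20°  ·
  (0,5): δ = 135.55°  ·
  (1,2): δ = 103.99°  ·
  (1,3): δ = 19.83°  ✓
  (1,4): δ = 37.80°  ✓
  (1,5): δ = 74.15°  ·
  (2,3): δ = 95.84°  ·
  (2,4): δ = 38.22°  ✓
  (2,5): δ = 1.87°  ✓
  (3,4): δ = 122.38°  ·
  (3,5): δ = 86.02°  ·
  (4,5): δ = 143.65°  ·
antipodal pairs: 6

count = 6; pairs: (0,2), (0,3), (1,3), (1,4), (2,4), (2,5)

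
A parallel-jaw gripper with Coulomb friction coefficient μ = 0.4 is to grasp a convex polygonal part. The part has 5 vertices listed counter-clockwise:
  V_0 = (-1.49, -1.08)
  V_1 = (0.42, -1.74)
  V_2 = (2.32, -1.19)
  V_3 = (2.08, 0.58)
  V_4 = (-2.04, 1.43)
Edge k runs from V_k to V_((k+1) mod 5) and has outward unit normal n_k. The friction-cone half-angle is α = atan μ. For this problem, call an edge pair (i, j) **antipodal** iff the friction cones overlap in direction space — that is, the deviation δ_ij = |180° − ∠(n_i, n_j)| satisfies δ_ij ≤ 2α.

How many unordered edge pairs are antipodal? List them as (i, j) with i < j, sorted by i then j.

α = atan 0.4 = 21.80°;  2α = 43.60°
n_0 = (-0.3266, -0.9452)
n_1 = (+0.2781, -0.9606)
n_2 = (+0.9909, +0.1344)
n_3 = (+0.2021, +0.9794)
n_4 = (-0.9768, -0.2140)
  (0,1): δ = 144.79°  ·
  (0,2): δ = 63.22°  ·
  (0,3): δ = 7.41°  ✓
  (0,4): δ = 121.42°  ·
  (1,2): δ = 98.42°  ·
  (1,3): δ = 27.80°  ✓
  (1,4): δ = 86.22°  ·
  (2,3): δ = 109.38°  ·
  (2,4): δ = 4.64°  ✓
  (3,4): δ = 65.98°  ·
antipodal pairs: 3

count = 3; pairs: (0,3), (1,3), (2,4)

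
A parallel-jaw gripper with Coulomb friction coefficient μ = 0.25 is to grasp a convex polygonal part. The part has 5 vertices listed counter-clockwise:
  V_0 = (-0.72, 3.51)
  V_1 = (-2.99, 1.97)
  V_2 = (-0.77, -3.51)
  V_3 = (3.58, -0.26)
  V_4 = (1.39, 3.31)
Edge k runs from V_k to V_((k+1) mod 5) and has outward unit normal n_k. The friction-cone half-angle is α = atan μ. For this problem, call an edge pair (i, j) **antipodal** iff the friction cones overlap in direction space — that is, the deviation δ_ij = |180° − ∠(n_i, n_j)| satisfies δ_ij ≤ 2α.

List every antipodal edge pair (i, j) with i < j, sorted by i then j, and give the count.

count = 2; pairs: (0,2), (1,3)

α = atan 0.25 = 14.04°;  2α = 28.07°
n_0 = (-0.5614, +0.8275)
n_1 = (-0.9268, -0.3755)
n_2 = (+0.5985, -0.8011)
n_3 = (+0.8524, +0.5229)
n_4 = (+0.0944, +0.9955)
  (0,1): δ = 102.10°  ·
  (0,2): δ = 2.61°  ✓
  (0,3): δ = 87.37°  ·
  (0,4): δ = 140.43°  ·
  (1,2): δ = 75.29°  ·
  (1,3): δ = 9.47°  ✓
  (1,4): δ = 62.53°  ·
  (2,3): δ = 95.24°  ·
  (2,4): δ = 42.18°  ·
  (3,4): δ = 126.94°  ·
antipodal pairs: 2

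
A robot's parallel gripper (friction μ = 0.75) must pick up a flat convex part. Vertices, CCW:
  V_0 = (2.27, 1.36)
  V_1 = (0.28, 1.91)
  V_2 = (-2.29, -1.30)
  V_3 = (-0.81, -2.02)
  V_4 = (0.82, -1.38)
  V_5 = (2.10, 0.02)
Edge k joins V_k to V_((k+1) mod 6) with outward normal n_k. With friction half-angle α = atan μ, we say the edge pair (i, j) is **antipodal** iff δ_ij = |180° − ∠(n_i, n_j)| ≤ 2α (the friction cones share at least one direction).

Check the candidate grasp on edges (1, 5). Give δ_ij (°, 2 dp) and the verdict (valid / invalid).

α = atan 0.75 = 36.87°;  2α = 73.74°
edge 1: e_1 = (-2.57, -3.21);  n_1 = (-0.7806, +0.6250)
edge 5: e_5 = (+0.17, +1.34);  n_5 = (+0.9920, -0.1259)
∠(n_1, n_5) = 148.55°
δ = |180° − 148.55°| = 31.45°
31.45° ≤ 2α = 73.74°  →  valid

δ = 31.45°, valid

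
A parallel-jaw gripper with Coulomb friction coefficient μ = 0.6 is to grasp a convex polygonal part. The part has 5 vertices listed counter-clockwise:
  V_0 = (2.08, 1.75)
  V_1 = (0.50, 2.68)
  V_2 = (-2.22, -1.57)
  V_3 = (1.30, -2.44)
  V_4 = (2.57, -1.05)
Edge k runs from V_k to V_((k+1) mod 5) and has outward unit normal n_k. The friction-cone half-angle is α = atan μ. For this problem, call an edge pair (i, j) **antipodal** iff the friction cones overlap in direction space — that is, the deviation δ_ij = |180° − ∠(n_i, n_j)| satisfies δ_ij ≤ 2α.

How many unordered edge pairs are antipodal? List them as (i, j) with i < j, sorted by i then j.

count = 3; pairs: (0,2), (1,3), (1,4)

α = atan 0.6 = 30.96°;  2α = 61.93°
n_0 = (+0.5073, +0.8618)
n_1 = (-0.8423, +0.5391)
n_2 = (-0.2399, -0.9708)
n_3 = (+0.7383, -0.6745)
n_4 = (+0.9850, +0.1724)
  (0,1): δ = 92.14°  ·
  (0,2): δ = 16.60°  ✓
  (0,3): δ = 78.06°  ·
  (0,4): δ = 130.41°  ·
  (1,2): δ = 71.26°  ·
  (1,3): δ = 9.80°  ✓
  (1,4): δ = 42.55°  ✓
  (2,3): δ = 118.53°  ·
  (2,4): δ = 66.19°  ·
  (3,4): δ = 127.66°  ·
antipodal pairs: 3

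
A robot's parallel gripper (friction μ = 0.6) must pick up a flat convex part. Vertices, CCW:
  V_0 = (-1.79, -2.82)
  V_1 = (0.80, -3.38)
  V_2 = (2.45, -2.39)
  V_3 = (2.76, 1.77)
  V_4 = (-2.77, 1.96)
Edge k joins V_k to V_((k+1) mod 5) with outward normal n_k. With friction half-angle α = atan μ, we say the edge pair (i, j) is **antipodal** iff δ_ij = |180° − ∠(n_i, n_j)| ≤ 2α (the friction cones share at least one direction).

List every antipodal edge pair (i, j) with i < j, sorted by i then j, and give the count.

α = atan 0.6 = 30.96°;  2α = 61.93°
n_0 = (-0.2113, -0.9774)
n_1 = (+0.5145, -0.8575)
n_2 = (+0.9972, -0.0743)
n_3 = (+0.0343, +0.9994)
n_4 = (-0.9796, -0.2008)
  (0,1): δ = 136.84°  ·
  (0,2): δ = 82.06°  ·
  (0,3): δ = 10.23°  ✓
  (0,4): δ = 113.79°  ·
  (1,2): δ = 125.23°  ·
  (1,3): δ = 32.93°  ✓
  (1,4): δ = 70.62°  ·
  (2,3): δ = 87.71°  ·
  (2,4): δ = 15.85°  ✓
  (3,4): δ = 76.45°  ·
antipodal pairs: 3

count = 3; pairs: (0,3), (1,3), (2,4)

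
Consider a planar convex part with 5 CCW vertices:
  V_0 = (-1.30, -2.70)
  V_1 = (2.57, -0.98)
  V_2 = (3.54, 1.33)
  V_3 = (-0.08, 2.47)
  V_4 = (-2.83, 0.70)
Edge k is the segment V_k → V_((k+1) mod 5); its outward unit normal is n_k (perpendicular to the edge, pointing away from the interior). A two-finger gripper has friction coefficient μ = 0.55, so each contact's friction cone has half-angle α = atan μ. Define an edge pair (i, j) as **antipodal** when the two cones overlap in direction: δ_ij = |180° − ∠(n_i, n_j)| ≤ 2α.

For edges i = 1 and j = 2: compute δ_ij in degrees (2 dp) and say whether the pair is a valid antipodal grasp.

δ = 84.70°, invalid

α = atan 0.55 = 28.81°;  2α = 57.62°
edge 1: e_1 = (+0.97, +2.31);  n_1 = (+0.9220, -0.3872)
edge 2: e_2 = (-3.62, +1.14);  n_2 = (+0.3004, +0.9538)
∠(n_1, n_2) = 95.30°
δ = |180° − 95.30°| = 84.70°
84.70° > 2α = 57.62°  →  invalid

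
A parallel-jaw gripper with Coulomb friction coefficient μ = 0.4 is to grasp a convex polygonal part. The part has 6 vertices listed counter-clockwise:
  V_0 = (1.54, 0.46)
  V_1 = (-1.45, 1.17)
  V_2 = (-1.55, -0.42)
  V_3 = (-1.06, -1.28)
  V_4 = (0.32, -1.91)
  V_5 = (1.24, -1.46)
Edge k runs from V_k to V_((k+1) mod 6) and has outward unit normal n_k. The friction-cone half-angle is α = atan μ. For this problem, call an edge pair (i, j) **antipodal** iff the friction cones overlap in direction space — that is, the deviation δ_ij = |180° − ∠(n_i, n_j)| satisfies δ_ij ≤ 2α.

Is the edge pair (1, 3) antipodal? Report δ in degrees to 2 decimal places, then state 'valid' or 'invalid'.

α = atan 0.4 = 21.80°;  2α = 43.60°
edge 1: e_1 = (-0.10, -1.59);  n_1 = (-0.9980, +0.0628)
edge 3: e_3 = (+1.38, -0.63);  n_3 = (-0.4153, -0.9097)
∠(n_1, n_3) = 69.06°
δ = |180° − 69.06°| = 110.94°
110.94° > 2α = 43.60°  →  invalid

δ = 110.94°, invalid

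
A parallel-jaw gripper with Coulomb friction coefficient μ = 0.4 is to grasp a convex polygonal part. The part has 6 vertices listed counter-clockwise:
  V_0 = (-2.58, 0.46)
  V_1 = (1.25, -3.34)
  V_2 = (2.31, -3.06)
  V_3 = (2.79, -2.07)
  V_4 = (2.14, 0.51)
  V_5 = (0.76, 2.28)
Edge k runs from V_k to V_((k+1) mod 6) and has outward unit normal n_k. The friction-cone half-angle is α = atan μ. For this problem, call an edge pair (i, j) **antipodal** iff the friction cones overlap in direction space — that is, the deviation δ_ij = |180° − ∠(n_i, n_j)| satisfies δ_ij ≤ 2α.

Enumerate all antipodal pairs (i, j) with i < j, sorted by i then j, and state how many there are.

α = atan 0.4 = 21.80°;  2α = 43.60°
n_0 = (-0.7043, -0.7099)
n_1 = (+0.2554, -0.9668)
n_2 = (+0.8998, -0.4363)
n_3 = (+0.9697, +0.2443)
n_4 = (+0.7886, +0.6149)
n_5 = (-0.4785, +0.8781)
  (0,1): δ = 120.43°  ·
  (0,2): δ = 71.09°  ·
  (0,3): δ = 31.08°  ✓
  (0,4): δ = 7.28°  ✓
  (0,5): δ = 73.36°  ·
  (1,2): δ = 130.66°  ·
  (1,3): δ = 90.66°  ·
  (1,4): δ = 66.85°  ·
  (1,5): δ = 13.79°  ✓
  (2,3): δ = 139.99°  ·
  (2,4): δ = 116.19°  ·
  (2,5): δ = 35.55°  ✓
  (3,4): δ = 156.20°  ·
  (3,5): δ = 75.55°  ·
  (4,5): δ = 99.36°  ·
antipodal pairs: 4

count = 4; pairs: (0,3), (0,4), (1,5), (2,5)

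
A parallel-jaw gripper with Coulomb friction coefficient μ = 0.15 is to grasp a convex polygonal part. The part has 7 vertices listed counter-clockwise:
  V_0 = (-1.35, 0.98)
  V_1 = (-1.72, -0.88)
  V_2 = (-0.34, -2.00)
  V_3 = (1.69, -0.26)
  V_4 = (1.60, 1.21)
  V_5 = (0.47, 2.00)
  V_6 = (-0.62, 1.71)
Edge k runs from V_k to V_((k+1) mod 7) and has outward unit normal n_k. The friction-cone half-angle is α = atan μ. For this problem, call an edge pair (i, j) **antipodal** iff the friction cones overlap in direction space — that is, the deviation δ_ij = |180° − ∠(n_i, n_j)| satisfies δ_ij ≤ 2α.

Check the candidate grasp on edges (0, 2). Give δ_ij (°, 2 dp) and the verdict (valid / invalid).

α = atan 0.15 = 8.53°;  2α = 17.06°
edge 0: e_0 = (-0.37, -1.86);  n_0 = (-0.9808, +0.1951)
edge 2: e_2 = (+2.03, +1.74);  n_2 = (+0.6508, -0.7593)
∠(n_0, n_2) = 141.85°
δ = |180° − 141.85°| = 38.15°
38.15° > 2α = 17.06°  →  invalid

δ = 38.15°, invalid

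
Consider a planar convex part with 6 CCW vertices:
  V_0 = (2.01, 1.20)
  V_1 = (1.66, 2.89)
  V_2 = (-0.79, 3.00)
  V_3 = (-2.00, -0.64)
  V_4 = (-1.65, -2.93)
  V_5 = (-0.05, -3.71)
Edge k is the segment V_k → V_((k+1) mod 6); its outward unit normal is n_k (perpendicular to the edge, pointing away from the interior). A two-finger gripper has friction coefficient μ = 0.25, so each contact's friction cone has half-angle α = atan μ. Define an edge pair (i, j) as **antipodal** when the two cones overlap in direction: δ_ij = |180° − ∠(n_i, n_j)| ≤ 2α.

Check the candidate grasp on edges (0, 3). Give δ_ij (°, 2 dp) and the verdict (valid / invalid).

α = atan 0.25 = 14.04°;  2α = 28.07°
edge 0: e_0 = (-0.35, +1.69);  n_0 = (+0.9792, +0.2028)
edge 3: e_3 = (+0.35, -2.29);  n_3 = (-0.9885, -0.1511)
∠(n_0, n_3) = 176.99°
δ = |180° − 176.99°| = 3.01°
3.01° ≤ 2α = 28.07°  →  valid

δ = 3.01°, valid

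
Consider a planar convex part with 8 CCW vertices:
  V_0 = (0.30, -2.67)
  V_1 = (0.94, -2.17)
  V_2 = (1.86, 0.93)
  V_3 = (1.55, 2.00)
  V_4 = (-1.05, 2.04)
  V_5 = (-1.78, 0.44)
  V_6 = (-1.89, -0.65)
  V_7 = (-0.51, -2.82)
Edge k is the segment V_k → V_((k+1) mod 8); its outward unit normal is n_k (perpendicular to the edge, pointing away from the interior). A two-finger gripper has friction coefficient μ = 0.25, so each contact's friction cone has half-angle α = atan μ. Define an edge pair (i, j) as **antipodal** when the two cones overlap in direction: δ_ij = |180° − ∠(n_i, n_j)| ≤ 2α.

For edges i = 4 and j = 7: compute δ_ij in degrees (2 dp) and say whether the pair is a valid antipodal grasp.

α = atan 0.25 = 14.04°;  2α = 28.07°
edge 4: e_4 = (-0.73, -1.60);  n_4 = (-0.9098, +0.4151)
edge 7: e_7 = (+0.81, +0.15);  n_7 = (+0.1821, -0.9833)
∠(n_4, n_7) = 125.02°
δ = |180° − 125.02°| = 54.98°
54.98° > 2α = 28.07°  →  invalid

δ = 54.98°, invalid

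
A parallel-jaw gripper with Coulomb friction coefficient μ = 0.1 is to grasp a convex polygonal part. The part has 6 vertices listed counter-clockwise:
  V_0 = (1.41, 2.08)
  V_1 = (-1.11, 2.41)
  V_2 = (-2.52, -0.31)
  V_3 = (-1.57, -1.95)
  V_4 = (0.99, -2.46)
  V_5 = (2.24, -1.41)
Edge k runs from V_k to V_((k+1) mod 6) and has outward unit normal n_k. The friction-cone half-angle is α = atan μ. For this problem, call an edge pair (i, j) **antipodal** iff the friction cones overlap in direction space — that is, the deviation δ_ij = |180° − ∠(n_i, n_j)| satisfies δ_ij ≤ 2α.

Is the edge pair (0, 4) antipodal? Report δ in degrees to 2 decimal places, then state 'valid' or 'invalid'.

α = atan 0.1 = 5.71°;  2α = 11.42°
edge 0: e_0 = (-2.52, +0.33);  n_0 = (+0.1298, +0.9915)
edge 4: e_4 = (+1.25, +1.05);  n_4 = (+0.6432, -0.7657)
∠(n_0, n_4) = 132.51°
δ = |180° − 132.51°| = 47.49°
47.49° > 2α = 11.42°  →  invalid

δ = 47.49°, invalid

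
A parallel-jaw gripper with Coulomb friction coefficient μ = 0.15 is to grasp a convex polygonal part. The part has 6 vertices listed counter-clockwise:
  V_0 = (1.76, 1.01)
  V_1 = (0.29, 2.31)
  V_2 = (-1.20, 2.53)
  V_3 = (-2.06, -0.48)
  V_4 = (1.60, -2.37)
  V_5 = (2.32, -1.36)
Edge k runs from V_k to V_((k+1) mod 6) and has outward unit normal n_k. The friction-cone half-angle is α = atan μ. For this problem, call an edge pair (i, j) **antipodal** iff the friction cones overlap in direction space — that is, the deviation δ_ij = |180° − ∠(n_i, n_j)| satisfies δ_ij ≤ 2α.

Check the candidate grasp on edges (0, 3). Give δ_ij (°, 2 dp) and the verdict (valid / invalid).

α = atan 0.15 = 8.53°;  2α = 17.06°
edge 0: e_0 = (-1.47, +1.30);  n_0 = (+0.6625, +0.7491)
edge 3: e_3 = (+3.66, -1.89);  n_3 = (-0.4588, -0.8885)
∠(n_0, n_3) = 165.82°
δ = |180° − 165.82°| = 14.18°
14.18° ≤ 2α = 17.06°  →  valid

δ = 14.18°, valid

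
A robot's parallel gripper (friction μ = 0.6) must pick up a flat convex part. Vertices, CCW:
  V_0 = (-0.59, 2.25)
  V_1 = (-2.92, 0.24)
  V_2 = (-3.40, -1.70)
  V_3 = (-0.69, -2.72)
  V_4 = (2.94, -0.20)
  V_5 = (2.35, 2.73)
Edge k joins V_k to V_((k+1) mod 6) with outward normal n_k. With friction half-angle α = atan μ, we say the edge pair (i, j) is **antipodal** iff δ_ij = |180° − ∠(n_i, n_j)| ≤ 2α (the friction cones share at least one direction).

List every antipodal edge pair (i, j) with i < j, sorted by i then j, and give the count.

α = atan 0.6 = 30.96°;  2α = 61.93°
n_0 = (-0.6532, +0.7572)
n_1 = (-0.9707, +0.2402)
n_2 = (-0.3523, -0.9359)
n_3 = (+0.5703, -0.8215)
n_4 = (+0.9803, +0.1974)
n_5 = (-0.1611, +0.9869)
  (0,1): δ = 144.68°  ·
  (0,2): δ = 61.41°  ✓
  (0,3): δ = 6.01°  ✓
  (0,4): δ = 60.60°  ✓
  (0,5): δ = 148.49°  ·
  (1,2): δ = 96.73°  ·
  (1,3): δ = 41.33°  ✓
  (1,4): δ = 25.28°  ✓
  (1,5): δ = 113.17°  ·
  (2,3): δ = 124.61°  ·
  (2,4): δ = 57.99°  ✓
  (2,5): δ = 29.90°  ✓
  (3,4): δ = 113.38°  ·
  (3,5): δ = 25.50°  ✓
  (4,5): δ = 92.11°  ·
antipodal pairs: 8

count = 8; pairs: (0,2), (0,3), (0,4), (1,3), (1,4), (2,4), (2,5), (3,5)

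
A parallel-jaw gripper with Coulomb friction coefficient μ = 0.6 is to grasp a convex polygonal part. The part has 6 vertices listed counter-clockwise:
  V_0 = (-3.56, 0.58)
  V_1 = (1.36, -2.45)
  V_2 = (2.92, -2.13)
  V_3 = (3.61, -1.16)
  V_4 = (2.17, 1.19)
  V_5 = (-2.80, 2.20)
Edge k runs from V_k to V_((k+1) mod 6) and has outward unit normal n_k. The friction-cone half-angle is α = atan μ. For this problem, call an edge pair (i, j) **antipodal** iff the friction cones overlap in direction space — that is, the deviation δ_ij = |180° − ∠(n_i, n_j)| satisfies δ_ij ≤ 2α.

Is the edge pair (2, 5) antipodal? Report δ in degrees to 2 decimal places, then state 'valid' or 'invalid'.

α = atan 0.6 = 30.96°;  2α = 61.93°
edge 2: e_2 = (+0.69, +0.97);  n_2 = (+0.8149, -0.5796)
edge 5: e_5 = (-0.76, -1.62);  n_5 = (-0.9053, +0.4247)
∠(n_2, n_5) = 169.71°
δ = |180° − 169.71°| = 10.29°
10.29° ≤ 2α = 61.93°  →  valid

δ = 10.29°, valid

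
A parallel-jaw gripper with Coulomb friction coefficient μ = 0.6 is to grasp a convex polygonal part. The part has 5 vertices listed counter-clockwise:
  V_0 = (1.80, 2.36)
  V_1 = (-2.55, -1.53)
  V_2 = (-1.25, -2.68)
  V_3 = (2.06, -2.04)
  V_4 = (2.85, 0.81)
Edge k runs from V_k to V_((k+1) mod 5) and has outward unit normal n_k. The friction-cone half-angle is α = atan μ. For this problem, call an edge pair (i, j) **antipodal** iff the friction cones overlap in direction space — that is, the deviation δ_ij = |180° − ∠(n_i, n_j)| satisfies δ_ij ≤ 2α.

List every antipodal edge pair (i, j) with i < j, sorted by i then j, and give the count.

α = atan 0.6 = 30.96°;  2α = 61.93°
n_0 = (-0.6666, +0.7454)
n_1 = (-0.6626, -0.7490)
n_2 = (+0.1898, -0.9818)
n_3 = (+0.9637, -0.2671)
n_4 = (+0.8279, +0.5608)
  (0,1): δ = 83.30°  ·
  (0,2): δ = 30.86°  ✓
  (0,3): δ = 32.70°  ✓
  (0,4): δ = 82.31°  ·
  (1,2): δ = 127.56°  ·
  (1,3): δ = 64.00°  ·
  (1,4): δ = 14.39°  ✓
  (2,3): δ = 116.44°  ·
  (2,4): δ = 66.83°  ·
  (3,4): δ = 130.39°  ·
antipodal pairs: 3

count = 3; pairs: (0,2), (0,3), (1,4)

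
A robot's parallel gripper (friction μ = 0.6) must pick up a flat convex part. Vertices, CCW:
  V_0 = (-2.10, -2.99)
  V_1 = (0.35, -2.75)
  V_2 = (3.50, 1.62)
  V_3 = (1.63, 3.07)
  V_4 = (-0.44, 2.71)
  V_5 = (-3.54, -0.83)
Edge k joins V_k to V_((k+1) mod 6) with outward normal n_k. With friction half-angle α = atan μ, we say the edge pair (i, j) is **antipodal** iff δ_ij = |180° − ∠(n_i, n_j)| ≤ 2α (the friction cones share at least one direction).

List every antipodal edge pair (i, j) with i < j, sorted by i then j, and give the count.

count = 6; pairs: (0,2), (0,3), (0,4), (1,3), (1,4), (2,5)

α = atan 0.6 = 30.96°;  2α = 61.93°
n_0 = (+0.0975, -0.9952)
n_1 = (+0.8112, -0.5847)
n_2 = (+0.6128, +0.7903)
n_3 = (-0.1713, +0.9852)
n_4 = (-0.7523, +0.6588)
n_5 = (-0.8321, -0.5547)
  (0,1): δ = 131.38°  ·
  (0,2): δ = 43.38°  ✓
  (0,3): δ = 4.27°  ✓
  (0,4): δ = 43.20°  ✓
  (0,5): δ = 118.10°  ·
  (1,2): δ = 92.01°  ·
  (1,3): δ = 44.35°  ✓
  (1,4): δ = 5.42°  ✓
  (1,5): δ = 69.48°  ·
  (2,3): δ = 132.34°  ·
  (2,4): δ = 93.42°  ·
  (2,5): δ = 18.52°  ✓
  (3,4): δ = 141.07°  ·
  (3,5): δ = 66.18°  ·
  (4,5): δ = 105.10°  ·
antipodal pairs: 6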